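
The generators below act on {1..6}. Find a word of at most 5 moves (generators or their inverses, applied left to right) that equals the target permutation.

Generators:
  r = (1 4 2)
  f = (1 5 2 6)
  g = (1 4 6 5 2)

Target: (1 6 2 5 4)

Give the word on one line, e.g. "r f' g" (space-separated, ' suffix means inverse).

  after g': (1 2 5 6 4)
  after g': (1 5 4 2 6)
  after f': (4 5)
  after f': (1 6 2 5 4)

g' g' f' f'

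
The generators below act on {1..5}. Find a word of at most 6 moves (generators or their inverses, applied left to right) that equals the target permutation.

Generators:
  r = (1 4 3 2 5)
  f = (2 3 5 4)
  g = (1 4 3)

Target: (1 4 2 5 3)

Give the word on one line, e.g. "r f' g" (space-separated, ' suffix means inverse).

  after r: (1 4 3 2 5)
  after f': (1 5)(2 3 4)
  after r': (1 2 4 3)
  after f': (1 4 2 5 3)

r f' r' f'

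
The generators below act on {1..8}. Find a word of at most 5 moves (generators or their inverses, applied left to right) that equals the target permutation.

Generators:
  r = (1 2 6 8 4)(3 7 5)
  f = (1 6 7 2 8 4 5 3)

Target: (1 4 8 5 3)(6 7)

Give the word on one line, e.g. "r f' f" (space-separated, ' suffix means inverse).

  after r': (1 4 8 6 2)(3 5 7)
  after r': (1 8 2 4 6)(3 7 5)
  after f': (1 2 8 7 4)(3 6)
  after r': (2 6 5 7 8 3)
  after r': (1 4 8 5 3)(6 7)

r' r' f' r' r'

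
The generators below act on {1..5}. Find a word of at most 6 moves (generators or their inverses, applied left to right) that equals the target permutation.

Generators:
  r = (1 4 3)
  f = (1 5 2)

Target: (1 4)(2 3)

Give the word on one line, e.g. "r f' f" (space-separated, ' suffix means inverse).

r' f r r f'

  after r': (1 3 4)
  after f: (1 3 4 5 2)
  after r: (2 4 5)
  after r: (1 4 5 2 3)
  after f': (1 4)(2 3)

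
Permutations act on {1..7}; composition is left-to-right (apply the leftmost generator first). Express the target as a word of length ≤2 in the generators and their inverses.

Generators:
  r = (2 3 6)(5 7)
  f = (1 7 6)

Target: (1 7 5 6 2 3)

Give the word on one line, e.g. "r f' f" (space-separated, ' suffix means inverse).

  after r: (2 3 6)(5 7)
  after f: (1 7 5 6 2 3)

r f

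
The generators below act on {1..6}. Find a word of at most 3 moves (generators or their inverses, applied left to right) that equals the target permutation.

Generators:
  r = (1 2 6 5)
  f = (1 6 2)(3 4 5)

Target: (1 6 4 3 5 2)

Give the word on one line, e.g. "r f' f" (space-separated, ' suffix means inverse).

r f'

  after r: (1 2 6 5)
  after f': (1 6 4 3 5 2)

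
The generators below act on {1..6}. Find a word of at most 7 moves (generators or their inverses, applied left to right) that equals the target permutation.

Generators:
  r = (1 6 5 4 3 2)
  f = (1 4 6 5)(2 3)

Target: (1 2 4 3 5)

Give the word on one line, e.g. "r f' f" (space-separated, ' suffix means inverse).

f' r' f' r f'

  after f': (1 5 6 4)(2 3)
  after r': (1 6 5)(2 4)
  after f': (1 4 3 2)
  after r: (1 3)(2 6 5 4)
  after f': (1 2 4 3 5)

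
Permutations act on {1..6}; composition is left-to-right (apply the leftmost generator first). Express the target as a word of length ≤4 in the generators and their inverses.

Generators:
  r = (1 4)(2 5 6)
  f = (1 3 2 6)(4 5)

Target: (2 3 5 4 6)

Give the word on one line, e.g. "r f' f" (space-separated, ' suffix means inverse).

  after r: (1 4)(2 5 6)
  after f': (1 5 2 4 6 3)
  after r: (1 6 3 4 2)
  after f: (2 3 5 4 6)

r f' r f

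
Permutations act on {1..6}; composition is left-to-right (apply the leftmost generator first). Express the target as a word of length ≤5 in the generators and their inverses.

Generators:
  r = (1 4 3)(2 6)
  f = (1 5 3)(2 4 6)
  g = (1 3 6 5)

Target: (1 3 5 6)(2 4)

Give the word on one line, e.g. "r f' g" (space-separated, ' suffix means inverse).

f r' f' r'

  after f: (1 5 3)(2 4 6)
  after r': (1 5 4 2)
  after f': (2 3 5)(4 6)
  after r': (1 3 5 6)(2 4)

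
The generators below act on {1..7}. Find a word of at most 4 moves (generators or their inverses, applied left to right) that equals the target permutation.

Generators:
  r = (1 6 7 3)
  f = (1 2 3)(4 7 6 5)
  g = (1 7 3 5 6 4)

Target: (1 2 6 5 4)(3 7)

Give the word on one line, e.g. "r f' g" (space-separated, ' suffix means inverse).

  after f: (1 2 3)(4 7 6 5)
  after r': (1 2 7)(4 6 5)
  after r': (1 2 6 5 4)(3 7)

f r' r'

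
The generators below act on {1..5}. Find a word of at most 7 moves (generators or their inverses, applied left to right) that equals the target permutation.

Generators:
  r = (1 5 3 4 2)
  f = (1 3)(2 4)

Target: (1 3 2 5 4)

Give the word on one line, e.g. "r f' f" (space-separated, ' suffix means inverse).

  after r': (1 2 4 3 5)
  after r': (1 4 5 2 3)
  after f': (1 2)(4 5)
  after f': (1 4 5 2 3)
  after r': (1 3 2 5 4)

r' r' f' f' r'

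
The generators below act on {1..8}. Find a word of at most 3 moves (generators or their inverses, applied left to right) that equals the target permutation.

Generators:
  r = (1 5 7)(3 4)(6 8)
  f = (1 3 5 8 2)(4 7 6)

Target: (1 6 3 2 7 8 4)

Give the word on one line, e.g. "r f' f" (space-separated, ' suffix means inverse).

  after f': (1 2 8 5 3)(4 6 7)
  after f': (1 8 3 2 5)(4 7 6)
  after r: (1 6 3 2 7 8 4)

f' f' r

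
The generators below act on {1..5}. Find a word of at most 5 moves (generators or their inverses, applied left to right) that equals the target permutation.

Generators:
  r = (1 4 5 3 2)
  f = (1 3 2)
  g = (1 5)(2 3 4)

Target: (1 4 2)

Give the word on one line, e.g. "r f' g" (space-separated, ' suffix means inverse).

  after f': (1 2 3)
  after f': (1 3 2)
  after g': (1 2 5)(3 4)
  after g': (1 4 2)

f' f' g' g'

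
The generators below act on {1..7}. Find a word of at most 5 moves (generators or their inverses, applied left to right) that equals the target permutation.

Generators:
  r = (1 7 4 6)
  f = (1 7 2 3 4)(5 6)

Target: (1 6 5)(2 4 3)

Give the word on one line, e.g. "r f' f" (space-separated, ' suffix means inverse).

f' r' r' r'

  after f': (1 4 3 2 7)(5 6)
  after r': (1 7 6 5 4 3 2)
  after r': (2 6 5 7 4 3)
  after r': (1 6 5)(2 4 3)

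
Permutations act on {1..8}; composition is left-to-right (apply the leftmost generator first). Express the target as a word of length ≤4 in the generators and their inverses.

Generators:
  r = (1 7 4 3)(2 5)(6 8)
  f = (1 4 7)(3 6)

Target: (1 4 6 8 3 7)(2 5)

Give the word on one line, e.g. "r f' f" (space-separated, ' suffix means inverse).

r f'

  after r: (1 7 4 3)(2 5)(6 8)
  after f': (1 4 6 8 3 7)(2 5)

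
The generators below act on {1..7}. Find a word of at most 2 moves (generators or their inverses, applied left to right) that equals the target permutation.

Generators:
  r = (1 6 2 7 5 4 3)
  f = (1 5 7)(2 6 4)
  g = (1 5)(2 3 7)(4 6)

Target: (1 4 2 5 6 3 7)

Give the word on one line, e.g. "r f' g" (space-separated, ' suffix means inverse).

  after g': (1 5)(2 7 3)(4 6)
  after r: (1 4 2 5 6 3 7)

g' r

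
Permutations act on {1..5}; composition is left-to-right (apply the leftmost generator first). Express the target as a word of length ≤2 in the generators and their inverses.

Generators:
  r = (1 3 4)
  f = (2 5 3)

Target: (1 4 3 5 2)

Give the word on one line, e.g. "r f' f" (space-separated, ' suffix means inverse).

f' r'

  after f': (2 3 5)
  after r': (1 4 3 5 2)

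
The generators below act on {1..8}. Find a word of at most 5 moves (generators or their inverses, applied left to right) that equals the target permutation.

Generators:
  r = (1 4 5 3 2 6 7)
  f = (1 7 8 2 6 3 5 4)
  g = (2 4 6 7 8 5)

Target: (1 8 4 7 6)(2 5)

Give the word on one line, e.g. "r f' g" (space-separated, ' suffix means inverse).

r' g r'

  after r': (1 7 6 2 3 5 4)
  after g: (1 8 5 6 4)(2 3)
  after r': (1 8 4 7 6)(2 5)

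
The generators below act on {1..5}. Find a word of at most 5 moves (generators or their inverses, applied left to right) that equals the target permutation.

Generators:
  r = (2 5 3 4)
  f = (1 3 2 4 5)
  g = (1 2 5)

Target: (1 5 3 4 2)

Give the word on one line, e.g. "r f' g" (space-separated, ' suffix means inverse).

f f g

  after f: (1 3 2 4 5)
  after f: (1 2 5 3 4)
  after g: (1 5 3 4 2)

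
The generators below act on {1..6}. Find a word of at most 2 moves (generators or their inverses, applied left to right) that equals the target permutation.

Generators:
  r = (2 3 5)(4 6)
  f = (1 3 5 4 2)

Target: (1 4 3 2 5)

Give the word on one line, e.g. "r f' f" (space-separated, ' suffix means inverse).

f' f'

  after f': (1 2 4 5 3)
  after f': (1 4 3 2 5)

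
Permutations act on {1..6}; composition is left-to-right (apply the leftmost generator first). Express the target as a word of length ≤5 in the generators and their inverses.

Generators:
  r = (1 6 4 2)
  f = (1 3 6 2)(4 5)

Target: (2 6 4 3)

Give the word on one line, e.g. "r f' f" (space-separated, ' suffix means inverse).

  after r: (1 6 4 2)
  after f': (1 3)(4 6 5)
  after f': (2 6 4 3)

r f' f'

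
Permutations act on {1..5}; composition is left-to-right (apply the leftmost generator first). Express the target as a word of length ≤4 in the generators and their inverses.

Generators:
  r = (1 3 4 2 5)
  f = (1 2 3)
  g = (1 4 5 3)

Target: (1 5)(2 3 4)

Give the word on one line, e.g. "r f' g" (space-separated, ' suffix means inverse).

g r r f'

  after g: (1 4 5 3)
  after r: (1 2 5 4)
  after r: (1 5 2)(3 4)
  after f': (1 5)(2 3 4)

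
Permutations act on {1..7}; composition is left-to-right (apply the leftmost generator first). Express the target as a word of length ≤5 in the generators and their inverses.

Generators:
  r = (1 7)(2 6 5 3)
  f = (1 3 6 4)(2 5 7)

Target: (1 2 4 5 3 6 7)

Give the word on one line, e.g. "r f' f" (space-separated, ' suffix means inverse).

  after r': (1 7)(2 3 5 6)
  after r': (2 5)(3 6)
  after f: (1 3 4)(2 7)
  after r': (1 5 6 2)(3 4 7)
  after f': (1 2 4 5 3 6 7)

r' r' f r' f'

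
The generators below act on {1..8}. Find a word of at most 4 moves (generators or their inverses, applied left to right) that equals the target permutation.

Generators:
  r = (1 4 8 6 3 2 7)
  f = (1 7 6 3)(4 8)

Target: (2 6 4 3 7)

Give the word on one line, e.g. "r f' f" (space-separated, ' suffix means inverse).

r' f'

  after r': (1 7 2 3 6 8 4)
  after f': (2 6 4 3 7)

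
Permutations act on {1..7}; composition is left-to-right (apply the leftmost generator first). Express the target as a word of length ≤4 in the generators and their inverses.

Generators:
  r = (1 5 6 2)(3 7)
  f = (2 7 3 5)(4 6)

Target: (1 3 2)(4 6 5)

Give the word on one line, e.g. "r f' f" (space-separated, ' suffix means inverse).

r f'

  after r: (1 5 6 2)(3 7)
  after f': (1 3 2)(4 6 5)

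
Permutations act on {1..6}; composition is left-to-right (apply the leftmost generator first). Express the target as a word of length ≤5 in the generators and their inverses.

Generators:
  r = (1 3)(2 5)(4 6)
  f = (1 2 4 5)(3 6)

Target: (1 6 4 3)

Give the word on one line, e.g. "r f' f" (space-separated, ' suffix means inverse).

  after f: (1 2 4 5)(3 6)
  after f: (1 4)(2 5)
  after r': (1 6 4 3)

f f r'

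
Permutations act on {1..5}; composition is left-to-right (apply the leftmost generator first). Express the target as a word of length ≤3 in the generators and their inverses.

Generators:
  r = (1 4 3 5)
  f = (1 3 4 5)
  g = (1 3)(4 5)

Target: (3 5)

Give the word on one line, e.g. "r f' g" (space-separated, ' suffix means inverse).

  after g': (1 3)(4 5)
  after f': (3 5)

g' f'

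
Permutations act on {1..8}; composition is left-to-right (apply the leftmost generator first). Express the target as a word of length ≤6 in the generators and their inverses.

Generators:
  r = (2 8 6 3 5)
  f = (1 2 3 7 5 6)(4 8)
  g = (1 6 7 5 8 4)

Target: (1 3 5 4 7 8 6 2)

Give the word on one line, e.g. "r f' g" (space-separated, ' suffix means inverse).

  after r: (2 8 6 3 5)
  after g: (1 6 3 8 7 5 2 4)
  after g: (1 7 8 5 2)(3 4 6)
  after f': (1 3 8 7 4 5)(2 6)
  after g': (1 3 5 4 7 8 6 2)

r g g f' g'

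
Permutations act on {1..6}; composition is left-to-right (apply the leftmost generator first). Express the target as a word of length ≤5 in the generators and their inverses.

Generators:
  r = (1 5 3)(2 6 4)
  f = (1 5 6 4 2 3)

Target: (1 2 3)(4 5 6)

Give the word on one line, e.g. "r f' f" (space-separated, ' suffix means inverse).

  after f: (1 5 6 4 2 3)
  after f: (1 6 2)(3 5 4)
  after r: (1 4)(2 5)
  after r: (1 2 3)(4 5 6)

f f r r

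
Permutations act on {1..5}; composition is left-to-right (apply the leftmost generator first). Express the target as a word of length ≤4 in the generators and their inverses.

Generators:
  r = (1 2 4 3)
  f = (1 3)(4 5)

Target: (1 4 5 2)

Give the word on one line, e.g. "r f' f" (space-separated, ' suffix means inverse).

f' r'

  after f': (1 3)(4 5)
  after r': (1 4 5 2)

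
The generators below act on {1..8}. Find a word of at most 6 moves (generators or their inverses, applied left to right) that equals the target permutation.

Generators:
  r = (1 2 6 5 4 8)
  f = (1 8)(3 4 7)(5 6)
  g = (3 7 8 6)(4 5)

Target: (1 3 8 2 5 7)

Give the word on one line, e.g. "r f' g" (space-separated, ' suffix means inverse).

f' r f g g

  after f': (1 8)(3 7 4)(5 6)
  after r: (2 6 4 3 7 8)
  after f: (1 8 2 5 6 7)
  after g: (1 6 8 2 4 5 3 7)
  after g: (1 3 8 2 5 7)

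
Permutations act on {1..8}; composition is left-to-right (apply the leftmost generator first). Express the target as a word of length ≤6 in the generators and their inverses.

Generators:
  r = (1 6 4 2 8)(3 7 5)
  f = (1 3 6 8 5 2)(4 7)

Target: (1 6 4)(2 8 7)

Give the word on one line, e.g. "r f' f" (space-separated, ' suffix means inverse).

r' f' r' f f

  after r': (1 8 2 4 6)(3 5 7)
  after f': (1 6 2 7)(3 8 5 4)
  after r': (2 3)(4 5 6)(7 8)
  after f: (1 3)(2 6 7 5 8 4)
  after f: (1 6 4)(2 8 7)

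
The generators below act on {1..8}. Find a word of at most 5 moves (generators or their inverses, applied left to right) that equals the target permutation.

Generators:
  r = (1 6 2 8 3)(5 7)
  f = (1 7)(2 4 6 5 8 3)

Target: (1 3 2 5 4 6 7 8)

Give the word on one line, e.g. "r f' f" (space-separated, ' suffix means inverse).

f r f f

  after f: (1 7)(2 4 6 5 8 3)
  after r: (1 5 3 8)(2 4)(6 7)
  after f: (1 8 7 5 2 6)
  after f: (1 3 2 5 4 6 7 8)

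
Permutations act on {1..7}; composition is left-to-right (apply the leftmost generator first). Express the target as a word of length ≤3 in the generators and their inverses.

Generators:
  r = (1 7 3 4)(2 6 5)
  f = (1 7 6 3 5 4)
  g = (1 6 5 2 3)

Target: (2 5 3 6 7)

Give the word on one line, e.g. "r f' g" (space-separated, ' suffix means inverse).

f r'

  after f: (1 7 6 3 5 4)
  after r': (2 5 3 6 7)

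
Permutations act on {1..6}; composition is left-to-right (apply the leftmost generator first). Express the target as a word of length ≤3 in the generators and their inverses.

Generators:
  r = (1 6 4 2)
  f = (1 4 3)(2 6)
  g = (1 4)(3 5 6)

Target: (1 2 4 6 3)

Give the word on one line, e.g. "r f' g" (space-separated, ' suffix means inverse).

r f

  after r: (1 6 4 2)
  after f: (1 2 4 6 3)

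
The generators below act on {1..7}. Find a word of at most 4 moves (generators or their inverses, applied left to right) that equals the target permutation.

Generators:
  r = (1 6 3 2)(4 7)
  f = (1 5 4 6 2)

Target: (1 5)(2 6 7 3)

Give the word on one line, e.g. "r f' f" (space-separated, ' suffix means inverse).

  after r': (1 2 3 6)(4 7)
  after f: (2 3)(4 7 6 5)
  after f: (1 5 6 4 7 2 3)
  after r': (1 5)(2 6 7 3)

r' f f r'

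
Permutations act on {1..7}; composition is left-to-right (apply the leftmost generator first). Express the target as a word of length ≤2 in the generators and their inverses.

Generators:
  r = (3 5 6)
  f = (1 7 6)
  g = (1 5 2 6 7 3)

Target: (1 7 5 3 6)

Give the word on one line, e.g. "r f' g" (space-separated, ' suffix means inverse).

f r'

  after f: (1 7 6)
  after r': (1 7 5 3 6)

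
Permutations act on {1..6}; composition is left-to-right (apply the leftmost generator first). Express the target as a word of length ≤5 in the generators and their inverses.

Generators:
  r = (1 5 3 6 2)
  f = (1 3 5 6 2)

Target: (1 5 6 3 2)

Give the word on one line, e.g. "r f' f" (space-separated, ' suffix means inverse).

r r r f'

  after r: (1 5 3 6 2)
  after r: (1 3 2 5 6)
  after r: (1 6 5 2 3)
  after f': (1 5 6 3 2)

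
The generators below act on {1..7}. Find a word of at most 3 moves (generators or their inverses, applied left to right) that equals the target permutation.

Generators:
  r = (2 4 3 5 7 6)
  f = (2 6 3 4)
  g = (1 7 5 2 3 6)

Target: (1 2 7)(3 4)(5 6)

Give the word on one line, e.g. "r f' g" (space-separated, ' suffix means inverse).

  after g': (1 6 3 2 5 7)
  after r: (1 2 7)(3 4)(5 6)

g' r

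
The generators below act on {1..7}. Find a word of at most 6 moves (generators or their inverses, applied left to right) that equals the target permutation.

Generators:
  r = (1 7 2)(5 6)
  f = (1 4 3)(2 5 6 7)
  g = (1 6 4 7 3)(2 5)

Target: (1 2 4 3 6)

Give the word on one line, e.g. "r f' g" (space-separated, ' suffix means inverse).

  after f': (1 3 4)(2 7 6 5)
  after g': (1 7)(2 4 3 6)
  after r': (2 4 3 5 6 7)
  after r': (1 2 4 3 6)

f' g' r' r'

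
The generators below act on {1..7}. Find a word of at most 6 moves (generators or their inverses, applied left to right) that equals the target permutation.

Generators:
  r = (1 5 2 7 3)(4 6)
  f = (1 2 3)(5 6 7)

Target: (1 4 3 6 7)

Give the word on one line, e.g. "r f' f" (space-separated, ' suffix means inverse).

r f r' f

  after r: (1 5 2 7 3)(4 6)
  after f: (1 6 4 7)(2 5 3)
  after r': (1 4 2)(3 5 7)
  after f: (1 4 3 6 7)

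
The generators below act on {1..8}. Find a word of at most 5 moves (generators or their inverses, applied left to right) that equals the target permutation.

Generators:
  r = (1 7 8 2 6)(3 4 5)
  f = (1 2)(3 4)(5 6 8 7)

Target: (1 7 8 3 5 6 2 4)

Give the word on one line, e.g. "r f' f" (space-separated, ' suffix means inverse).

f f r f' r'

  after f: (1 2)(3 4)(5 6 8 7)
  after f: (5 8)(6 7)
  after r: (1 7)(2 6 8 3 4 5)
  after f': (1 8 4 7 2 5)
  after r': (1 7 8 3 5 6 2 4)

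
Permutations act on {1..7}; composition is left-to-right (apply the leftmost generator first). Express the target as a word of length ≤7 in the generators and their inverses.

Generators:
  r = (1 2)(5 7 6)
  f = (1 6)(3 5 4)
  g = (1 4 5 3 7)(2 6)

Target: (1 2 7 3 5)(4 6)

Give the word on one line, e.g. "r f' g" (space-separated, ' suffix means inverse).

  after f': (1 6)(3 4 5)
  after r': (1 7 5 3 4 6 2)
  after g: (2 4)(3 5 7)
  after f: (1 6)(2 3 4)(5 7)
  after g: (1 2 7 3 5)(4 6)

f' r' g f g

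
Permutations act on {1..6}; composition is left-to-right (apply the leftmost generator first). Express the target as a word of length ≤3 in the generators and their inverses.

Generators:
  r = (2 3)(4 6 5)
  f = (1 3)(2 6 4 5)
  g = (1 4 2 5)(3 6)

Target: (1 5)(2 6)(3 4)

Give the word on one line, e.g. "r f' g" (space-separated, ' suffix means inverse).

r g'

  after r: (2 3)(4 6 5)
  after g': (1 5)(2 6)(3 4)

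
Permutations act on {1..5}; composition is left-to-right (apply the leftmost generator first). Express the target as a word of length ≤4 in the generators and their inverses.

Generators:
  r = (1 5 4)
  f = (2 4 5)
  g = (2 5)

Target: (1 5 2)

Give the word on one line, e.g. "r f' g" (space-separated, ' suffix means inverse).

  after f: (2 4 5)
  after r: (1 5 2)

f r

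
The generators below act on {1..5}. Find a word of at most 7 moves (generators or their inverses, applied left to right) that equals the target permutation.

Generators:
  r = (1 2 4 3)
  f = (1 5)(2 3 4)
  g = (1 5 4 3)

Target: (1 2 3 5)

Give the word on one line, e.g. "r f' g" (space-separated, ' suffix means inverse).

  after g: (1 5 4 3)
  after r: (1 5 3 2 4)
  after g: (1 4 5)(2 3)
  after r': (1 2 4 5 3)
  after g: (1 2 3 5)

g r g r' g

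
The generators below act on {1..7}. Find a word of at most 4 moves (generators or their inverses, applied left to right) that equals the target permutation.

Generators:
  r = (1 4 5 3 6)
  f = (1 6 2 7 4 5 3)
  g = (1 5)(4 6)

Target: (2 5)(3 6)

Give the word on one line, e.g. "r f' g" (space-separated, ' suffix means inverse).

  after f': (1 3 5 4 7 2 6)
  after g: (1 3)(2 4 7)(5 6)
  after f: (2 5)(3 6)

f' g f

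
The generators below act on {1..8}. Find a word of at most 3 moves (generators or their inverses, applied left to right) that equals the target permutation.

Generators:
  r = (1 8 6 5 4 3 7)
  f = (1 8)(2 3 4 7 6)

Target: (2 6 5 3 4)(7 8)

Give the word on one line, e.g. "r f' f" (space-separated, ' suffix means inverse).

  after r: (1 8 6 5 4 3 7)
  after f': (2 6 5 3 4)(7 8)

r f'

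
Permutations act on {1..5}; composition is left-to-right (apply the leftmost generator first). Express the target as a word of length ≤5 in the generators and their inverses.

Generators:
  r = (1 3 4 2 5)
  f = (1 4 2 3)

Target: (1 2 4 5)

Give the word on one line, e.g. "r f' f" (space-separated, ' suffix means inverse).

  after f': (1 3 2 4)
  after r': (2 3 4 5)
  after f': (1 3)(4 5)
  after f': (1 2 4 5)

f' r' f' f'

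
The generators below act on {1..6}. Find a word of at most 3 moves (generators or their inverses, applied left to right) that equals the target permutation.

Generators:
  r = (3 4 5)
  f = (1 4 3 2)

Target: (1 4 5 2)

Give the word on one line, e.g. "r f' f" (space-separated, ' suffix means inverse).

r' r' f

  after r': (3 5 4)
  after r': (3 4 5)
  after f: (1 4 5 2)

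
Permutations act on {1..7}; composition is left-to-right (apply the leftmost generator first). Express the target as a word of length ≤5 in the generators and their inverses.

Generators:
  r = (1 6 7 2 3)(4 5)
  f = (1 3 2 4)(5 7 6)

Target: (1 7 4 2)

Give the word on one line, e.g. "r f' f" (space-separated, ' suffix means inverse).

r' r' f r' f

  after r': (1 3 2 7 6)(4 5)
  after r': (1 2 6 3 7)
  after f: (1 4)(2 5 7 3 6)
  after r': (1 5 6 7 2 4 3)
  after f: (1 7 4 2)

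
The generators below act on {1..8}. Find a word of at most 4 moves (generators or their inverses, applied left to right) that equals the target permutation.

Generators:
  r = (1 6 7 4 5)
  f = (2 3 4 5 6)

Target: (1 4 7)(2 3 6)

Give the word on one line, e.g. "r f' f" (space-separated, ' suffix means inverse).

  after f: (2 3 4 5 6)
  after r: (1 6 2 3 5 7 4)
  after r: (1 7 5 4 6 2 3)
  after r: (1 4 7)(2 3 6)

f r r r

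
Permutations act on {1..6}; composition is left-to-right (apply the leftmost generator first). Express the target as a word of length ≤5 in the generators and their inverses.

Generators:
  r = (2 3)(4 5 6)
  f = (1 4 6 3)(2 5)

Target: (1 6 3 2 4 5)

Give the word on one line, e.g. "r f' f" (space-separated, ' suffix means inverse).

f' r' f r' r'

  after f': (1 3 6 4)(2 5)
  after r': (1 2 4)(3 5)
  after f: (1 5)(2 6 3)
  after r': (1 4 6 2 5)
  after r': (1 6 3 2 4 5)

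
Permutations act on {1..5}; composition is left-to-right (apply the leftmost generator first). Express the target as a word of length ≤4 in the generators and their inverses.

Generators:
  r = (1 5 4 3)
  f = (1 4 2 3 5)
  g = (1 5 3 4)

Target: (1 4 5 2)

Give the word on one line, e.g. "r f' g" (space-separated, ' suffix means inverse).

g g f r

  after g: (1 5 3 4)
  after g: (1 3)(4 5)
  after f: (1 5 2 3 4)
  after r: (1 4 5 2)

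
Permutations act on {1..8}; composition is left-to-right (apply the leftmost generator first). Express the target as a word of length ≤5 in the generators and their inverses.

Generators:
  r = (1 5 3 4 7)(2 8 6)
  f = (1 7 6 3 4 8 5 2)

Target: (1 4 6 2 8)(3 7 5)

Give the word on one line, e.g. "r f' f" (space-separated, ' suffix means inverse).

r' f r' f'

  after r': (1 7 4 3 5)(2 6 8)
  after f: (1 6 5 7 8)(2 3)
  after r': (1 8 7 2 5 4 3 6)
  after f': (1 4 6 2 8)(3 7 5)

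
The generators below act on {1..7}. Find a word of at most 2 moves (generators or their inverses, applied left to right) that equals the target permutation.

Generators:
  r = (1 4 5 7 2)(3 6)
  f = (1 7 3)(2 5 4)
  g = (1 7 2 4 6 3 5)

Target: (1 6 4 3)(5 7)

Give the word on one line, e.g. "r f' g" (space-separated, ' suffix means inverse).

f' g'

  after f': (1 3 7)(2 4 5)
  after g': (1 6 4 3)(5 7)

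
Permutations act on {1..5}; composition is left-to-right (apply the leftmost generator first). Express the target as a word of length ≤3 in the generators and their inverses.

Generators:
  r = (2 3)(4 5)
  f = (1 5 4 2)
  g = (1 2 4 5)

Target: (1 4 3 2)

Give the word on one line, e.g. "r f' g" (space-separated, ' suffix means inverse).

  after f: (1 5 4 2)
  after r': (1 4 3 2)

f r'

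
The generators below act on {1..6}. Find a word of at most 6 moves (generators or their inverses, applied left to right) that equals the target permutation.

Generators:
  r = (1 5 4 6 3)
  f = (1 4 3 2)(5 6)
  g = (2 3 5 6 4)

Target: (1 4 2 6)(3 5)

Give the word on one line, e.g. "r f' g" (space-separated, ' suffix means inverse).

f r' g g

  after f: (1 4 3 2)(5 6)
  after r': (1 5 4 6)(2 3)
  after g: (1 6)(2 5)
  after g: (1 4 2 6)(3 5)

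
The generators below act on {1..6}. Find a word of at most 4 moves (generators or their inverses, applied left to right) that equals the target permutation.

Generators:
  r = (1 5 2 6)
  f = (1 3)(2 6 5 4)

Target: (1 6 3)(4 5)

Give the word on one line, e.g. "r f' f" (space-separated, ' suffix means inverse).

r f'

  after r: (1 5 2 6)
  after f': (1 6 3)(4 5)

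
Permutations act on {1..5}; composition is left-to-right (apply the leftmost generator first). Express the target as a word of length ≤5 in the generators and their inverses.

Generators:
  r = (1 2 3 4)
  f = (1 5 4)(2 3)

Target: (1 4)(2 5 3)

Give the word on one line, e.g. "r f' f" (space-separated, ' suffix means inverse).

  after f': (1 4 5)(2 3)
  after r: (2 4 5)
  after r: (1 2)(3 4 5)
  after f: (1 3)(2 5)
  after r: (1 4)(2 5 3)

f' r r f r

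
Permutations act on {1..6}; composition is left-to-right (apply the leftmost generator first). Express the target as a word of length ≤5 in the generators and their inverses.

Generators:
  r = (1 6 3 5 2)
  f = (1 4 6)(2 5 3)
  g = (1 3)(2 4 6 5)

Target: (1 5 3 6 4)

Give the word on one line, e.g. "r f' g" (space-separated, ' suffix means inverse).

  after f: (1 4 6)(2 5 3)
  after g: (1 6 3 4 5)
  after r': (2 5)(3 4)
  after r': (1 2 3 4 6)
  after f: (1 5 3 6 4)

f g r' r' f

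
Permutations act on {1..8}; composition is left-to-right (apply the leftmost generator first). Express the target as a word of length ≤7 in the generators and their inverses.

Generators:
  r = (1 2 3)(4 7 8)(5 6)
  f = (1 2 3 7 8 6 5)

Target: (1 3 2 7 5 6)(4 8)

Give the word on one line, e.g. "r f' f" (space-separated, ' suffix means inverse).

  after r: (1 2 3)(4 7 8)(5 6)
  after f: (1 3 2 7 6)(4 8)
  after r': (1 2 4 7 5 6 3)
  after r': (2 8 7 6)
  after r': (1 3 2 7 5 6)(4 8)

r f r' r' r'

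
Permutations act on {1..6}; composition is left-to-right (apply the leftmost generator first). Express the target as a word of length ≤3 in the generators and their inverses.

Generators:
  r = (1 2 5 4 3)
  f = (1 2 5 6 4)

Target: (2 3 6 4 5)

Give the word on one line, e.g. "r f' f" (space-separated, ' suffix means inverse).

  after r': (1 3 4 5 2)
  after r': (1 4 2 3 5)
  after f: (2 3 6 4 5)

r' r' f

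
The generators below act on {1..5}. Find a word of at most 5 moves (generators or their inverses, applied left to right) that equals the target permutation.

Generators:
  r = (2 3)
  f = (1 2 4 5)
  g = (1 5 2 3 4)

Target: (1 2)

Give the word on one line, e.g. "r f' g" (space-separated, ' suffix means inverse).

f' f' g' r

  after f': (1 5 4 2)
  after f': (1 4)(2 5)
  after g': (1 3 2)
  after r: (1 2)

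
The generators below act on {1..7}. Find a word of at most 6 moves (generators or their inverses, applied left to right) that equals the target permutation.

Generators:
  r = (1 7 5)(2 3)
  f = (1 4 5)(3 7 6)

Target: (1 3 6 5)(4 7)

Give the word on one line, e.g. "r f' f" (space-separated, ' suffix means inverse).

  after r': (1 5 7)(2 3)
  after r': (1 7 5)
  after f': (1 3 6 7 4)
  after r': (1 2 3 6)(4 5 7)
  after r': (1 3 6 5)(4 7)

r' r' f' r' r'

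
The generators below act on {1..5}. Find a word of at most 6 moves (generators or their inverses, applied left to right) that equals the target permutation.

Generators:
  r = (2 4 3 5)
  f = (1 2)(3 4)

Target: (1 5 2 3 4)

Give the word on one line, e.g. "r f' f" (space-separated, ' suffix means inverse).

r' f' f' f' r'

  after r': (2 5 3 4)
  after f': (1 2 5 4)
  after f': (2 5 3 4)
  after f': (1 2 5 4)
  after r': (1 5 2 3 4)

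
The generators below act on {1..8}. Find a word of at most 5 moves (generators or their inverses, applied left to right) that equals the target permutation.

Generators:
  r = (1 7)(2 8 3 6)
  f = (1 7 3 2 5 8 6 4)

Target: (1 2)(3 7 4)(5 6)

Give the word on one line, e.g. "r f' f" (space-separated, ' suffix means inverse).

f' f' r

  after f': (1 4 6 8 5 2 3 7)
  after f': (1 6 5 3)(2 7 4 8)
  after r: (1 2)(3 7 4)(5 6)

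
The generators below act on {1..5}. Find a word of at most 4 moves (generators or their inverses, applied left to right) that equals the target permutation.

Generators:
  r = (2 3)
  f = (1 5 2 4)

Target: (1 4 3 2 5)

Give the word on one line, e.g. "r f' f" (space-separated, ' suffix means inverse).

f' r

  after f': (1 4 2 5)
  after r: (1 4 3 2 5)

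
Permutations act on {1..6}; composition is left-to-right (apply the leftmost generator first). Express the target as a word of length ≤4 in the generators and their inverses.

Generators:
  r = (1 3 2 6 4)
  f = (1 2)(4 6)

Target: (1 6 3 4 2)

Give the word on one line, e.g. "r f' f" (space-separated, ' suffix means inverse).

r' f' f' r'

  after r': (1 4 6 2 3)
  after f': (1 6)(2 3)
  after f': (1 4 6 2 3)
  after r': (1 6 3 4 2)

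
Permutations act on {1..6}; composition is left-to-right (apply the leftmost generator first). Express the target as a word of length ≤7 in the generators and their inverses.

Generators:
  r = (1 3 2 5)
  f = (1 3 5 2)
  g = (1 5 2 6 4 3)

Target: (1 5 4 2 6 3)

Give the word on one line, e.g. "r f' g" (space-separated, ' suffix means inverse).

f r g' f g'

  after f: (1 3 5 2)
  after r: (1 2 3)
  after g': (1 5)(2 4 6)
  after f: (1 2 4 6)(3 5)
  after g': (1 5 4 2 6 3)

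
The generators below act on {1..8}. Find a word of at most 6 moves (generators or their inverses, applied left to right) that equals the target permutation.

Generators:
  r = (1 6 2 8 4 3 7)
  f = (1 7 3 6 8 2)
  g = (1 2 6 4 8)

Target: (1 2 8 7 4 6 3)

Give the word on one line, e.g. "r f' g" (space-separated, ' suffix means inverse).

g' r' r' f f

  after g': (1 8 4 6 2)
  after r': (1 2 7 3 4)
  after r': (1 6)(2 3 8)(4 7)
  after f: (1 8)(2 6 7 4 3)
  after f: (1 2 8 7 4 6 3)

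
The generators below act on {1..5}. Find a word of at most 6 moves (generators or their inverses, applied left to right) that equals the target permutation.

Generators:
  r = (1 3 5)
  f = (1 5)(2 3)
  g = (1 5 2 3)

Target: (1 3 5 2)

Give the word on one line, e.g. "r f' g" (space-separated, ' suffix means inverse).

  after g': (1 3 2 5)
  after f: (1 2)
  after r': (1 2 5 3)
  after f': (1 3 5 2)

g' f r' f'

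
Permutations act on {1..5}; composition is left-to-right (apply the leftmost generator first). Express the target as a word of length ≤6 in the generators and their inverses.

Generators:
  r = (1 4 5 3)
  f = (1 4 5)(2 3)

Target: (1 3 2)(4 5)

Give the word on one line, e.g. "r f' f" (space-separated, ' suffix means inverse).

f r r f f

  after f: (1 4 5)(2 3)
  after r: (1 5 4 3 2)
  after r: (1 3 2 4)
  after f: (1 2 5)
  after f: (1 3 2)(4 5)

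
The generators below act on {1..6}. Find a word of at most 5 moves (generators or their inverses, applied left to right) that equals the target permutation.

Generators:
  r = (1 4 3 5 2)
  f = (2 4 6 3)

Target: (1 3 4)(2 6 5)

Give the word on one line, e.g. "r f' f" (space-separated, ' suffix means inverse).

  after r: (1 4 3 5 2)
  after f: (1 6 3 5 4 2)
  after r: (1 6 5 3 2 4)
  after f: (1 3 4)(2 6 5)

r f r f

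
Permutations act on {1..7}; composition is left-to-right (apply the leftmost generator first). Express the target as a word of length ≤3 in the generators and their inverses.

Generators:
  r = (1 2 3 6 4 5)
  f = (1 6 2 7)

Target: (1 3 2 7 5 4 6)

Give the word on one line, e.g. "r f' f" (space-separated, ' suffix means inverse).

  after f: (1 6 2 7)
  after r': (1 3 2 7 5 4 6)

f r'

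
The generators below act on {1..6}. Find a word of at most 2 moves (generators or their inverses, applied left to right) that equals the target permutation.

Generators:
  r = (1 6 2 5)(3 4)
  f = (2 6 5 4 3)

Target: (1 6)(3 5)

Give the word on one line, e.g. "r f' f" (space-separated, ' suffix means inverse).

  after f: (2 6 5 4 3)
  after r: (1 6)(3 5)

f r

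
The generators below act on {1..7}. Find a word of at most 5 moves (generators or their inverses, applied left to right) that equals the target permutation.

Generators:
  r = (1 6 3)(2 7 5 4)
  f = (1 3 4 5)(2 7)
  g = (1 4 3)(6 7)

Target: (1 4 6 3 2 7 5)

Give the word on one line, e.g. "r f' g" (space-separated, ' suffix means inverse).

  after g': (1 3 4)(6 7)
  after f: (1 4 3 5)(2 7 6)
  after r': (1 5 3 7)(4 6)
  after f': (1 4 6 3 2 7 5)

g' f r' f'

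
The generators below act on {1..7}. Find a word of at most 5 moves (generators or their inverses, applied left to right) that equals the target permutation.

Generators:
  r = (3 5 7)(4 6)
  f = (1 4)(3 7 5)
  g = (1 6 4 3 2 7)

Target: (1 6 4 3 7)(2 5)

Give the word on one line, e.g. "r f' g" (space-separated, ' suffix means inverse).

  after f': (1 4)(3 5 7)
  after g': (1 6)(2 3 5)(4 7)
  after f': (1 6 4 3 7)(2 5)

f' g' f'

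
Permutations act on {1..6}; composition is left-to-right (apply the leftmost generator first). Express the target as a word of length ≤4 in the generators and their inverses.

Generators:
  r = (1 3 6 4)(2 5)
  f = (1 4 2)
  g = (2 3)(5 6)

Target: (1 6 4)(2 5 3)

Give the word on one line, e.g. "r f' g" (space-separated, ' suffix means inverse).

r' f' r r

  after r': (1 4 6 3)(2 5)
  after f': (2 5 4 6 3)
  after r: (1 3 5)
  after r: (1 6 4)(2 5 3)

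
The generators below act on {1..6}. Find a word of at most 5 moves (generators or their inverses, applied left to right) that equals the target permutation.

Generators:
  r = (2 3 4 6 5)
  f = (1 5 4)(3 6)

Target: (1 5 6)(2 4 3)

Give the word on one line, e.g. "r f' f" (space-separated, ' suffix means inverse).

  after r': (2 5 6 4 3)
  after f': (1 4 6 5 3 2)
  after f': (1 5 6)(2 4 3)

r' f' f'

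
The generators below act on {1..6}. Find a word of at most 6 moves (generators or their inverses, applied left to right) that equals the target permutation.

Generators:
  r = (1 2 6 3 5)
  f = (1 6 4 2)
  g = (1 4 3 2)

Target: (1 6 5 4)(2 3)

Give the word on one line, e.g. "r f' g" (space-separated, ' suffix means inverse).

  after f: (1 6 4 2)
  after r': (1 2 5 3 6 4)
  after g': (1 3 6)(2 5 4)
  after r': (1 6 5 4)(2 3)

f r' g' r'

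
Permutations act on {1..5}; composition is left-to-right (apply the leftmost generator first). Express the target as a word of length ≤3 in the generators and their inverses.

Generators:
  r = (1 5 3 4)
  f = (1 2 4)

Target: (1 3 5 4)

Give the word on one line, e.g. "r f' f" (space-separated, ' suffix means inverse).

  after f': (1 4 2)
  after r': (1 3 5)(2 4)
  after f': (1 3 5 4)

f' r' f'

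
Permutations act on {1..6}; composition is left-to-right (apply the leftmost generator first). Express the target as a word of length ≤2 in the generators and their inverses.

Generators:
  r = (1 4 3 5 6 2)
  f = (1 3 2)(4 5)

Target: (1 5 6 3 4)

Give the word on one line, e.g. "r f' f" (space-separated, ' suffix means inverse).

r f'

  after r: (1 4 3 5 6 2)
  after f': (1 5 6 3 4)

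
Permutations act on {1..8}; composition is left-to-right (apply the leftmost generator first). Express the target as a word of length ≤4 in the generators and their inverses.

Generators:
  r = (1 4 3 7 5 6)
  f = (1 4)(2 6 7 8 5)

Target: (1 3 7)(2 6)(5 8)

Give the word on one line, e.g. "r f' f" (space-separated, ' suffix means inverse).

f' r

  after f': (1 4)(2 5 8 7 6)
  after r: (1 3 7)(2 6)(5 8)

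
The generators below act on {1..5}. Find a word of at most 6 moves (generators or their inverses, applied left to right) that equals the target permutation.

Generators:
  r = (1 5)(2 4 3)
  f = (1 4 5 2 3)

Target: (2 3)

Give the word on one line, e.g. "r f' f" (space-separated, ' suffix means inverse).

  after r: (1 5)(2 4 3)
  after f: (1 2 5 4)
  after r: (1 4 5 3 2)
  after f: (1 5)(2 4)
  after r: (2 3)

r f r f r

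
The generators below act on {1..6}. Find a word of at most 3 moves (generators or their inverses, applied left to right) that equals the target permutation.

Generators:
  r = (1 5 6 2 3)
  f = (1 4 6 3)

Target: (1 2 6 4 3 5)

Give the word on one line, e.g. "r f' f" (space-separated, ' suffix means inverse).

f' r'

  after f': (1 3 6 4)
  after r': (1 2 6 4 3 5)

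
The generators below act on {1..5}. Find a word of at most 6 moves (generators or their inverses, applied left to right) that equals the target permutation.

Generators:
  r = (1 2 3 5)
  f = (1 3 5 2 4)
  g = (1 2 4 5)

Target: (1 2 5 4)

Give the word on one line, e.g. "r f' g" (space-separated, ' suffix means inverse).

  after g': (1 5 4 2)
  after f: (1 2 3 5)
  after f: (1 4)(2 5 3)
  after r: (1 4 2)
  after g': (1 2 5 4)

g' f f r g'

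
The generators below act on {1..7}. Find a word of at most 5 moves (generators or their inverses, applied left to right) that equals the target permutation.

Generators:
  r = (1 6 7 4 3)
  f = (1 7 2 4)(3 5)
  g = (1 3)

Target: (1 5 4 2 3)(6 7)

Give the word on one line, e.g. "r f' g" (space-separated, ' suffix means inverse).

  after r': (1 3 4 7 6)
  after f: (1 5 3)(2 4)(6 7)
  after r: (1 5)(2 3 6 4)
  after g': (1 5 3 6 4 2)
  after r': (1 5 4 2 3)(6 7)

r' f r g' r'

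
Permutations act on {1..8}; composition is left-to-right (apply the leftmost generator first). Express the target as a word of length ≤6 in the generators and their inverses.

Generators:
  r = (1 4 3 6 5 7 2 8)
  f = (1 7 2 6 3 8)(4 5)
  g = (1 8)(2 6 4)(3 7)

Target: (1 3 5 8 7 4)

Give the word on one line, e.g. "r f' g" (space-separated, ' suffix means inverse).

g' f' r f

  after g': (1 8)(2 4 6)(3 7)
  after f': (1 3)(2 5 4)(6 7)
  after r: (1 6 2 7 5 3 4 8)
  after f: (1 3 5 8 7 4)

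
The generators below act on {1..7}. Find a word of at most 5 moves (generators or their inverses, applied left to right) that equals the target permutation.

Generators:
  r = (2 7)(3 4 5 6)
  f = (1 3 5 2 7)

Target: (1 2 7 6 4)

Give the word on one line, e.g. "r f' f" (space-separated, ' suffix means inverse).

  after r': (2 7)(3 6 5 4)
  after f': (1 7 5 4)(3 6)
  after r: (1 2 7 6 4)

r' f' r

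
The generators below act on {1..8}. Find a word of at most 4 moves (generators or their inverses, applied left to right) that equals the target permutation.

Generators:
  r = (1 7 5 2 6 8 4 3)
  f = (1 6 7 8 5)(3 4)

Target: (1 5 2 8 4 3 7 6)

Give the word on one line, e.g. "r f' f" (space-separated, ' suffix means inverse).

r f f

  after r: (1 7 5 2 6 8 4 3)
  after f: (1 8 3 6 5 2 7)
  after f: (1 5 2 8 4 3 7 6)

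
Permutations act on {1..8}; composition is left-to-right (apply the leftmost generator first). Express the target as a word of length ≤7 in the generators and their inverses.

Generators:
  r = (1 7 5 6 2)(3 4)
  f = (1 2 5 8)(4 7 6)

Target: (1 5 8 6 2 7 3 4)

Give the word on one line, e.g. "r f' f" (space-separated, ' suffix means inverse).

f' r f f f

  after f': (1 8 5 2)(4 6 7)
  after r: (1 8 6 5)(2 7 3 4)
  after f: (2 6 8 4 5)(3 7)
  after f: (1 2 4 8 7 3 6)
  after f: (1 5 8 6 2 7 3 4)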